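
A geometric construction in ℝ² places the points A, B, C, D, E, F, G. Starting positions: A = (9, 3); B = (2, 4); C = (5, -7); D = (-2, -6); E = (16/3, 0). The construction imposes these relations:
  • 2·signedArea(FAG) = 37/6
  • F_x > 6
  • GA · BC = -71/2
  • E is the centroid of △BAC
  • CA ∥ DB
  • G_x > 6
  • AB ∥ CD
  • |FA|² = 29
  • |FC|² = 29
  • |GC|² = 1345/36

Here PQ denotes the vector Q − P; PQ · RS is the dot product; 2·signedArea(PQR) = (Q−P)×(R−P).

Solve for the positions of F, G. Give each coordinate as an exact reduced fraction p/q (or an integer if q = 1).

1. G_x = 37/6  [line -3·x + 11·y + 59/2 = 0 ∩ |GC|² = 1345/36]
2. G_y = -1  [line -3·x + 11·y + 59/2 = 0 ∩ |GC|² = 1345/36]
   → G = (37/6, -1)
3. F_x = 7  [line 4·x + -17/6·y + -101/3 = 0 ∩ |FC|² = 29]
4. F_y = -2  [line 4·x + -17/6·y + -101/3 = 0 ∩ |FC|² = 29]
   → F = (7, -2)

F = (7, -2)
G = (37/6, -1)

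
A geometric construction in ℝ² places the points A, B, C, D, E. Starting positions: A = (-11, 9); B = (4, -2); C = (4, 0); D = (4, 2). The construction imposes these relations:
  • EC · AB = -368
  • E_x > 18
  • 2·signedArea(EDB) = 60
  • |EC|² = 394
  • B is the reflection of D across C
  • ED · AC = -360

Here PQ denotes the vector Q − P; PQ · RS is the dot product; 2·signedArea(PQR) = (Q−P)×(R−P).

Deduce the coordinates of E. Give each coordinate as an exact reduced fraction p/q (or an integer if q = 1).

1. E_x = 19  [ED · AC = -360 ∩ 2·signedArea(EDB) = 60]
2. E_y = -13  [ED · AC = -360 ∩ 2·signedArea(EDB) = 60]
   → E = (19, -13)

E = (19, -13)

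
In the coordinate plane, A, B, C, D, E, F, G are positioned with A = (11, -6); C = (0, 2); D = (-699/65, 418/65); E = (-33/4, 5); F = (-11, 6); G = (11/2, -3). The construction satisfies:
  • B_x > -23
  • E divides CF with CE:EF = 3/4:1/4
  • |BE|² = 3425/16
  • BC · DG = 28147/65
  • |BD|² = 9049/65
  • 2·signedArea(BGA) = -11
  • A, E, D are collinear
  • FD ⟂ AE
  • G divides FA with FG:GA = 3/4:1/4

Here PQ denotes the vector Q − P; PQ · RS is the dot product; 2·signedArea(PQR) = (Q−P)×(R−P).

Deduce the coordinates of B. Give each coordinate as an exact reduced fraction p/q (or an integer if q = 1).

B = (-22, 10)

1. B_x = -22  [BC · DG = 28147/65 ∩ 2·signedArea(BGA) = -11]
2. B_y = 10  [BC · DG = 28147/65 ∩ 2·signedArea(BGA) = -11]
   → B = (-22, 10)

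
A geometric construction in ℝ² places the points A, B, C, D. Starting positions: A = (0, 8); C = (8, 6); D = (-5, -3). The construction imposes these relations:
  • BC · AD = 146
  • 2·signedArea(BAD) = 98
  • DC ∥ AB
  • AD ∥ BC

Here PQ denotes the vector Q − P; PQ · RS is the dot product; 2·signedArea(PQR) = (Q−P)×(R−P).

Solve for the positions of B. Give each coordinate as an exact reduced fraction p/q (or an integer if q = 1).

1. B_x = 13  [AD ∥ BC ∩ DC ∥ AB]
2. B_y = 17  [AD ∥ BC ∩ DC ∥ AB]
   → B = (13, 17)

B = (13, 17)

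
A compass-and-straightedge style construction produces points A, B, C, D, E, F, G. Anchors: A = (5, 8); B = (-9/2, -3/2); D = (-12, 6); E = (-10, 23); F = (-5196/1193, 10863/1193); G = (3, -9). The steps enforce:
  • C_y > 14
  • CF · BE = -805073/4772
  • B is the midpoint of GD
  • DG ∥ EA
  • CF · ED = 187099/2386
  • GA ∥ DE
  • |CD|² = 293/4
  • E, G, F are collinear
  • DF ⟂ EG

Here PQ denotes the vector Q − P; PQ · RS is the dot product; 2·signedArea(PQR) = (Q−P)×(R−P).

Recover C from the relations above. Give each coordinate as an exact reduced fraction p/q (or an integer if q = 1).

C = (-11, 29/2)

1. C_x = -11  [CF · BE = -805073/4772 ∩ CF · ED = 187099/2386]
2. C_y = 29/2  [CF · BE = -805073/4772 ∩ CF · ED = 187099/2386]
   → C = (-11, 29/2)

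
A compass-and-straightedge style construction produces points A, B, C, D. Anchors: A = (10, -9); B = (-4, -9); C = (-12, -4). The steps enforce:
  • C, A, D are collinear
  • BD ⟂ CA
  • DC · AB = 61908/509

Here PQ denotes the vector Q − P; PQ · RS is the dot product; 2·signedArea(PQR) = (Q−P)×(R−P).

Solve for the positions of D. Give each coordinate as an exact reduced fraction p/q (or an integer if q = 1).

D = (-1686/509, -3041/509)

1. D_x = -1686/509  [C, A, D are collinear ∩ BD ⟂ CA]
2. D_y = -3041/509  [C, A, D are collinear ∩ BD ⟂ CA]
   → D = (-1686/509, -3041/509)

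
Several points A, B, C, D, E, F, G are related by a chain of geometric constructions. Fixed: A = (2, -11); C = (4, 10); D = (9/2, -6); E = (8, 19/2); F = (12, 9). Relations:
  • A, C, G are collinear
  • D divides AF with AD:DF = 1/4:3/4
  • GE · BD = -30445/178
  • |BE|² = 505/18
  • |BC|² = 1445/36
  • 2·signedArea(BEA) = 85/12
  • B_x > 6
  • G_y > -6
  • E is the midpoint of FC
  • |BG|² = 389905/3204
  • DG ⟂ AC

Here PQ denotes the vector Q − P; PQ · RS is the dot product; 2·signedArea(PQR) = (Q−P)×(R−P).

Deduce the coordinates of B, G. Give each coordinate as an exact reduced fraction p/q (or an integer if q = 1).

1. G_x = 222/89  [A, C, G are collinear ∩ DG ⟂ AC]
2. G_y = -517/89  [A, C, G are collinear ∩ DG ⟂ AC]
   → G = (222/89, -517/89)
3. B_x = 41/6  [2·signedArea(BEA) = 85/12 ∩ GE · BD = -30445/178]
4. B_y = 13/3  [2·signedArea(BEA) = 85/12 ∩ GE · BD = -30445/178]
   → B = (41/6, 13/3)

B = (41/6, 13/3)
G = (222/89, -517/89)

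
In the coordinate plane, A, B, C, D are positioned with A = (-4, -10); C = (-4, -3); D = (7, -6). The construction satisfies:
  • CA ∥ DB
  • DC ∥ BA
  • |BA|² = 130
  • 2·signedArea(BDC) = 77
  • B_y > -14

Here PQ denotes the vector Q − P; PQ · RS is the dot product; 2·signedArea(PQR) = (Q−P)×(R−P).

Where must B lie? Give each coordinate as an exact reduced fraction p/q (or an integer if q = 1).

B = (7, -13)

1. B_x = 7  [DC ∥ BA ∩ CA ∥ DB]
2. B_y = -13  [DC ∥ BA ∩ CA ∥ DB]
   → B = (7, -13)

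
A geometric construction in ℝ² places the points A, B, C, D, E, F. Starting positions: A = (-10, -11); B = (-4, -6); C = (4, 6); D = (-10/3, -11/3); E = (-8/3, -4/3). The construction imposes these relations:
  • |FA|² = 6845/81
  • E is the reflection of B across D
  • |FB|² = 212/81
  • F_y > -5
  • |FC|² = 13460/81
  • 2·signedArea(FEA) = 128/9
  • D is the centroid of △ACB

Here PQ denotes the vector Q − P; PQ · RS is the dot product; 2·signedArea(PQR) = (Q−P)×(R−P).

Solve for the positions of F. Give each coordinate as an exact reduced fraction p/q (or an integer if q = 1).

1. F_x = -32/9  [line 29/3·x + -22/3·y + 16/9 = 0 ∩ |FA|² = 6845/81]
2. F_y = -40/9  [line 29/3·x + -22/3·y + 16/9 = 0 ∩ |FA|² = 6845/81]
   → F = (-32/9, -40/9)

F = (-32/9, -40/9)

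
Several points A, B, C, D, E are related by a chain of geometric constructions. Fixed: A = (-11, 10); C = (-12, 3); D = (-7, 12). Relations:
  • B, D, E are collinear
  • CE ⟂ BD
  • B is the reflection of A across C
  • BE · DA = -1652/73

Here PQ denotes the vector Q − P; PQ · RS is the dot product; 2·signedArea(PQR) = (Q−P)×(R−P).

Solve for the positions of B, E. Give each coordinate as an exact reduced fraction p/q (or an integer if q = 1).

1. B_x = -13  [B is the reflection of A across C]
2. B_y = -4  [B is the reflection of A across C]
   → B = (-13, -4)
3. E_x = -772/73  [B, D, E are collinear ∩ CE ⟂ BD]
4. E_y = 180/73  [B, D, E are collinear ∩ CE ⟂ BD]
   → E = (-772/73, 180/73)

B = (-13, -4)
E = (-772/73, 180/73)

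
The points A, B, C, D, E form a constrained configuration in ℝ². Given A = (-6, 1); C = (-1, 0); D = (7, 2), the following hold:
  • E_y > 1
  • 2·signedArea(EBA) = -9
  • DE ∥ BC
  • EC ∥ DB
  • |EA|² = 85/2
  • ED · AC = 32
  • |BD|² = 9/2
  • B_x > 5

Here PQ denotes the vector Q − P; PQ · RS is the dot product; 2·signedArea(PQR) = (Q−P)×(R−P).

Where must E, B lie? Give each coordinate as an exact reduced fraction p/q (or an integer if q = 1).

1. E_x = 1/2  [line -5·x + 1·y + 1 = 0 ∩ |EA|² = 85/2]
2. E_y = 3/2  [line -5·x + 1·y + 1 = 0 ∩ |EA|² = 85/2]
   → E = (1/2, 3/2)
3. B_x = 11/2  [DE ∥ BC ∩ EC ∥ DB]
4. B_y = 1/2  [DE ∥ BC ∩ EC ∥ DB]
   → B = (11/2, 1/2)

B = (11/2, 1/2)
E = (1/2, 3/2)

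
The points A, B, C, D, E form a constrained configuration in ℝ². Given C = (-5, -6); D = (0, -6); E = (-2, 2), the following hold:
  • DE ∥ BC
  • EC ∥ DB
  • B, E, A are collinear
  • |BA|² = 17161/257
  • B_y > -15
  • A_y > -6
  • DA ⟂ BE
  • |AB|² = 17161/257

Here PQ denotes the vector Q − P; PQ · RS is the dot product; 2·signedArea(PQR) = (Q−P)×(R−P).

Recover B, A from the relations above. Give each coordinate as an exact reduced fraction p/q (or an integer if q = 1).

1. B_x = -3  [DE ∥ BC ∩ EC ∥ DB]
2. B_y = -14  [DE ∥ BC ∩ EC ∥ DB]
   → B = (-3, -14)
3. A_x = -640/257  [B, E, A are collinear ∩ DA ⟂ BE]
4. A_y = -1502/257  [B, E, A are collinear ∩ DA ⟂ BE]
   → A = (-640/257, -1502/257)

A = (-640/257, -1502/257)
B = (-3, -14)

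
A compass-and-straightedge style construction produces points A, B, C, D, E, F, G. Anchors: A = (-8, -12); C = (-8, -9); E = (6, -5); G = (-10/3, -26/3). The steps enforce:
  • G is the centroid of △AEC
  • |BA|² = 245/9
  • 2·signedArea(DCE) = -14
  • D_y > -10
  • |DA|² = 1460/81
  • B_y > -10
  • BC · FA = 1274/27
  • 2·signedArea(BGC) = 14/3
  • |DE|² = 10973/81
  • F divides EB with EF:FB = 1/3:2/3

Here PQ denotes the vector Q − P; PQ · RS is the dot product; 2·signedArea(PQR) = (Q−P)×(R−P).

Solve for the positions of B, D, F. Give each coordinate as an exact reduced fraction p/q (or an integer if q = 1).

1. B_x = -10/3  [line 1/3·x + -14/3·y + -44 = 0 ∩ |BA|² = 245/9]
2. B_y = -29/3  [line 1/3·x + -14/3·y + -44 = 0 ∩ |BA|² = 245/9]
   → B = (-10/3, -29/3)
3. D_x = -44/9  [line -4·x + 14·y + 108 = 0 ∩ |DA|² = 1460/81]
4. D_y = -82/9  [line -4·x + 14·y + 108 = 0 ∩ |DA|² = 1460/81]
   → D = (-44/9, -82/9)
5. F_x = 26/9  [F divides EB with EF:FB = 1/3:2/3]
6. F_y = -59/9  [F divides EB with EF:FB = 1/3:2/3]
   → F = (26/9, -59/9)

B = (-10/3, -29/3)
D = (-44/9, -82/9)
F = (26/9, -59/9)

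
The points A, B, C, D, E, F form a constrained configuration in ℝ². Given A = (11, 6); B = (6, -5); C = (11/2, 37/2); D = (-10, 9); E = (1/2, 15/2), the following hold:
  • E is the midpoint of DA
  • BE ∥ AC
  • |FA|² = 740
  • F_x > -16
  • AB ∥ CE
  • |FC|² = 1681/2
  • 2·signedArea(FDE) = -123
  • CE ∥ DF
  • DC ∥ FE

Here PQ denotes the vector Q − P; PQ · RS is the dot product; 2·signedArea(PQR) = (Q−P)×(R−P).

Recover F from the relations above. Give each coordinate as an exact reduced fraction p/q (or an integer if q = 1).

F = (-15, -2)

1. F_x = -15  [DC ∥ FE ∩ CE ∥ DF]
2. F_y = -2  [DC ∥ FE ∩ CE ∥ DF]
   → F = (-15, -2)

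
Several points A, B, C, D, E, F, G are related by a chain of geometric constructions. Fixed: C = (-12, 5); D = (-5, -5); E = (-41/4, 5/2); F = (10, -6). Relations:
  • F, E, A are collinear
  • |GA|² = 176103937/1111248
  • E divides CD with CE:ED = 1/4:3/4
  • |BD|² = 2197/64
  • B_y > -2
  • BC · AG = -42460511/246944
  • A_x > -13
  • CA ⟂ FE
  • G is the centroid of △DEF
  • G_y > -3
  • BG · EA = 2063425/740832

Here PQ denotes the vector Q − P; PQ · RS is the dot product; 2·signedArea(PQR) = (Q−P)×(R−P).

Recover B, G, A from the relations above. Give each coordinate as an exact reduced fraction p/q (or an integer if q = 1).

1. G_x = -7/4  [G is the centroid of △DEF]
2. G_y = -17/6  [G is the centroid of △DEF]
   → G = (-7/4, -17/6)
3. A_x = -97466/7717  [F, E, A are collinear ∩ CA ⟂ FE]
4. A_y = 27002/7717  [F, E, A are collinear ∩ CA ⟂ FE]
   → A = (-97466/7717, 27002/7717)
5. B_x = -1/8  [BC · AG = -42460511/246944 ∩ BG · EA = 2063425/740832]
6. B_y = -7/4  [BC · AG = -42460511/246944 ∩ BG · EA = 2063425/740832]
   → B = (-1/8, -7/4)

A = (-97466/7717, 27002/7717)
B = (-1/8, -7/4)
G = (-7/4, -17/6)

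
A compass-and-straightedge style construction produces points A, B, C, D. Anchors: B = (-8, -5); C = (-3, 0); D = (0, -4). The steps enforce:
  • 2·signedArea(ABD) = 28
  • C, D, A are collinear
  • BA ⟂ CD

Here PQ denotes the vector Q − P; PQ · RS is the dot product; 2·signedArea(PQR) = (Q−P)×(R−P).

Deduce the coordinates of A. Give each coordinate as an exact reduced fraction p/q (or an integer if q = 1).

A = (-12/5, -4/5)

1. A_x = -12/5  [C, D, A are collinear ∩ BA ⟂ CD]
2. A_y = -4/5  [C, D, A are collinear ∩ BA ⟂ CD]
   → A = (-12/5, -4/5)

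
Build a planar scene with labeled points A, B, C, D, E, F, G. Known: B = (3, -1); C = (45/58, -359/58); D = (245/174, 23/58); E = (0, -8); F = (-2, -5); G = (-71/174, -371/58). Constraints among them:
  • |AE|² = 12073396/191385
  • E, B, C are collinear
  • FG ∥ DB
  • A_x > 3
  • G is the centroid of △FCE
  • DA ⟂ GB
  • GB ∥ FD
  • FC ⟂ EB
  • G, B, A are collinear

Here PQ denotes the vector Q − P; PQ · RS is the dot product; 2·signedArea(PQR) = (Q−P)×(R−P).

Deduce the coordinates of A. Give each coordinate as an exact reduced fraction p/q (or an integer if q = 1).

A = (202652/63795, -15318/21265)

1. A_x = 202652/63795  [G, B, A are collinear ∩ DA ⟂ GB]
2. A_y = -15318/21265  [G, B, A are collinear ∩ DA ⟂ GB]
   → A = (202652/63795, -15318/21265)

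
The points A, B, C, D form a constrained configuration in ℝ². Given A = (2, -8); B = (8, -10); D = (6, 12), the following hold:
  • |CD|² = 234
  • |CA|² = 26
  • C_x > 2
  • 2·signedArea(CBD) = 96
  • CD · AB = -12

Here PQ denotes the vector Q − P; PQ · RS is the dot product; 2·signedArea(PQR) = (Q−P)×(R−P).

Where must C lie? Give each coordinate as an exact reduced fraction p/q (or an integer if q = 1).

1. C_x = 3  [2·signedArea(CBD) = 96 ∩ CD · AB = -12]
2. C_y = -3  [2·signedArea(CBD) = 96 ∩ CD · AB = -12]
   → C = (3, -3)

C = (3, -3)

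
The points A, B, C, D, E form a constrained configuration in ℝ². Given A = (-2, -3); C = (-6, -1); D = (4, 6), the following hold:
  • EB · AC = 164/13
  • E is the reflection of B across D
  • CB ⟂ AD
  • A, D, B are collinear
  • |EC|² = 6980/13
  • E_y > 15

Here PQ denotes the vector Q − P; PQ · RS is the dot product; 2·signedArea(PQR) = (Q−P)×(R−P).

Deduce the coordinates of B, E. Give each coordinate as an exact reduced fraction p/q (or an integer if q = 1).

B = (-30/13, -45/13)
E = (134/13, 201/13)

1. B_x = -30/13  [A, D, B are collinear ∩ CB ⟂ AD]
2. B_y = -45/13  [A, D, B are collinear ∩ CB ⟂ AD]
   → B = (-30/13, -45/13)
3. E_x = 134/13  [E is the reflection of B across D]
4. E_y = 201/13  [E is the reflection of B across D]
   → E = (134/13, 201/13)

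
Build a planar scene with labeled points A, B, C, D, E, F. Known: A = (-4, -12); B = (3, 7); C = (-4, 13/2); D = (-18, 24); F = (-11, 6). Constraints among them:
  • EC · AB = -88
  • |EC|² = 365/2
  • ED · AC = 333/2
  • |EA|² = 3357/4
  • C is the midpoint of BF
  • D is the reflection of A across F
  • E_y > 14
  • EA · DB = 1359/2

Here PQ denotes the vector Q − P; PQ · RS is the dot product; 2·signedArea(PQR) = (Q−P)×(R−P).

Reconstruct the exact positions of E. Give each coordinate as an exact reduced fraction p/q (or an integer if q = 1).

1. E_x = -29/2  [ED · AC = 333/2 ∩ EC · AB = -88]
2. E_y = 15  [ED · AC = 333/2 ∩ EC · AB = -88]
   → E = (-29/2, 15)

E = (-29/2, 15)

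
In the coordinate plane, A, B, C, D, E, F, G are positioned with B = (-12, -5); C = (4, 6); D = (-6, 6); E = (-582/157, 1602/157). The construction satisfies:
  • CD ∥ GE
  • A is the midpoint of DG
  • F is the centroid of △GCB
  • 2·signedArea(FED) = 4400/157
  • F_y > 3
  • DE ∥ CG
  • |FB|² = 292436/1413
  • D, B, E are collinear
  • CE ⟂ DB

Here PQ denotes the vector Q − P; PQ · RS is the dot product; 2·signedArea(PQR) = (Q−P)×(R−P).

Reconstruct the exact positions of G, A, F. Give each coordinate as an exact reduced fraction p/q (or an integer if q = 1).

A = (23/157, 1272/157)
F = (-268/471, 1759/471)
G = (988/157, 1602/157)

1. G_x = 988/157  [CD ∥ GE ∩ DE ∥ CG]
2. G_y = 1602/157  [CD ∥ GE ∩ DE ∥ CG]
   → G = (988/157, 1602/157)
3. A_x = 23/157  [A is the midpoint of DG]
4. A_y = 1272/157  [A is the midpoint of DG]
   → A = (23/157, 1272/157)
5. F_x = -268/471  [F is the centroid of △GCB]
6. F_y = 1759/471  [F is the centroid of △GCB]
   → F = (-268/471, 1759/471)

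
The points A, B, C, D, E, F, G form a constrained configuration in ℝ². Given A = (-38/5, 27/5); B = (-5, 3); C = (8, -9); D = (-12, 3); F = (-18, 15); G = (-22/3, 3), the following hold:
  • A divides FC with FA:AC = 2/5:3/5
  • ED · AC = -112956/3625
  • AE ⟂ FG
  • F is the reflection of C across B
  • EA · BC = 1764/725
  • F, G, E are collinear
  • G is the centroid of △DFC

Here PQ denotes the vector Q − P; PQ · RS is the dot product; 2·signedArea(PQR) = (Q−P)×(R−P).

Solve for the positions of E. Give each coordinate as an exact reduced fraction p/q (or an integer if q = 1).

E = (-6266/725, 3243/725)

1. E_x = -6266/725  [F, G, E are collinear ∩ AE ⟂ FG]
2. E_y = 3243/725  [F, G, E are collinear ∩ AE ⟂ FG]
   → E = (-6266/725, 3243/725)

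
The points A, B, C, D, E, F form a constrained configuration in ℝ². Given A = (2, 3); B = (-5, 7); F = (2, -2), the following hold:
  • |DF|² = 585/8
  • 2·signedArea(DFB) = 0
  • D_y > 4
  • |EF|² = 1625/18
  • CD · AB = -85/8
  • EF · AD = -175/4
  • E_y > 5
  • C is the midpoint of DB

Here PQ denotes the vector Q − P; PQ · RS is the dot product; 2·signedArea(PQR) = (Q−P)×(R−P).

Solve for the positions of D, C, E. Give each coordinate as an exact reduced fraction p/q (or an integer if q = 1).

1. D_x = -13/4  [line -9·x + -7·y + 4 = 0 ∩ |DF|² = 585/8]
2. D_y = 19/4  [line -9·x + -7·y + 4 = 0 ∩ |DF|² = 585/8]
   → D = (-13/4, 19/4)
3. C_x = -33/8  [C is the midpoint of DB]
4. C_y = 47/8  [C is the midpoint of DB]
   → C = (-33/8, 47/8)
5. E_x = -23/6  [line 21/4·x + -7/4·y + 119/4 = 0 ∩ |EF|² = 1625/18]
6. E_y = 11/2  [line 21/4·x + -7/4·y + 119/4 = 0 ∩ |EF|² = 1625/18]
   → E = (-23/6, 11/2)

C = (-33/8, 47/8)
D = (-13/4, 19/4)
E = (-23/6, 11/2)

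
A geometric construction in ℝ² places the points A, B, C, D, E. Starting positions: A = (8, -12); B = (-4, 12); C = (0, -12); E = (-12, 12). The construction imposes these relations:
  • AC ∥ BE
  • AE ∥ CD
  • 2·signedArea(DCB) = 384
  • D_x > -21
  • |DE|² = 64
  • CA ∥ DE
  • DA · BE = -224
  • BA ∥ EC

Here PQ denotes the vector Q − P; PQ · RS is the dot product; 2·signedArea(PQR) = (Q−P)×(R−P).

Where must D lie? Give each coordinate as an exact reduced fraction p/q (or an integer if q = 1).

D = (-20, 12)

1. D_x = -20  [CA ∥ DE ∩ AE ∥ CD]
2. D_y = 12  [CA ∥ DE ∩ AE ∥ CD]
   → D = (-20, 12)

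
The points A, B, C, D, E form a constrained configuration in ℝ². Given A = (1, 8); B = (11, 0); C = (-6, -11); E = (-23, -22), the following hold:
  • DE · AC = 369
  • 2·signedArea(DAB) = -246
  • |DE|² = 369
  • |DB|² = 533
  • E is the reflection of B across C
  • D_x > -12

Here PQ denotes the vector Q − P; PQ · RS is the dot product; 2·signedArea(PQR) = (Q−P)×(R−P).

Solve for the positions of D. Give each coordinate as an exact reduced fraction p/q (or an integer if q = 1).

1. D_x = -11  [DE · AC = 369 ∩ 2·signedArea(DAB) = -246]
2. D_y = -7  [DE · AC = 369 ∩ 2·signedArea(DAB) = -246]
   → D = (-11, -7)

D = (-11, -7)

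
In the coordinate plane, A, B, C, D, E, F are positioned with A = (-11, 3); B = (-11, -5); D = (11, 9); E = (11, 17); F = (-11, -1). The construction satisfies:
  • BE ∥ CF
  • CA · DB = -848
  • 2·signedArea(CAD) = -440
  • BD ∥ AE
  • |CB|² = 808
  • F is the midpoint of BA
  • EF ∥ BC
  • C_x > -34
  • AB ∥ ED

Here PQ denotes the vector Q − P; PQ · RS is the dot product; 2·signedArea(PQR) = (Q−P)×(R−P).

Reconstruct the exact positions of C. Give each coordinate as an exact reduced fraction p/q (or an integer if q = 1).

C = (-33, -23)

1. C_x = -33  [BE ∥ CF ∩ EF ∥ BC]
2. C_y = -23  [BE ∥ CF ∩ EF ∥ BC]
   → C = (-33, -23)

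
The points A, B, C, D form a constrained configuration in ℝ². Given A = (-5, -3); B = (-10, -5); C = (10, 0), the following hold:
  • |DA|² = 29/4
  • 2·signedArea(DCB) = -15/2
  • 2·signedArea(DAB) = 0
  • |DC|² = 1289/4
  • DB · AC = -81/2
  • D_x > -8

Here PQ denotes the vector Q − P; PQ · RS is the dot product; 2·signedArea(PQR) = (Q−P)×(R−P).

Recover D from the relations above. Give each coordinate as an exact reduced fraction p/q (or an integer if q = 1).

D = (-15/2, -4)

1. D_x = -15/2  [2·signedArea(DAB) = 0 ∩ 2·signedArea(DCB) = -15/2]
2. D_y = -4  [2·signedArea(DAB) = 0 ∩ 2·signedArea(DCB) = -15/2]
   → D = (-15/2, -4)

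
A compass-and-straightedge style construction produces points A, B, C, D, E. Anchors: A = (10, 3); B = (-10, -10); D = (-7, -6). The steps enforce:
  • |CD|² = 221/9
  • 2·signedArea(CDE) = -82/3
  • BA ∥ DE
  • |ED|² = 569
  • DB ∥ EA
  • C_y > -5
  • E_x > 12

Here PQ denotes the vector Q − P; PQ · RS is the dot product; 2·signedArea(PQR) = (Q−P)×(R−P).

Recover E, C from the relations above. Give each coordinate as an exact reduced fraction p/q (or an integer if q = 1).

C = (-7/3, -13/3)
E = (13, 7)

1. E_x = 13  [DB ∥ EA ∩ BA ∥ DE]
2. E_y = 7  [DB ∥ EA ∩ BA ∥ DE]
   → E = (13, 7)
3. C_x = -7/3  [line -13·x + 20·y + 169/3 = 0 ∩ |CD|² = 221/9]
4. C_y = -13/3  [line -13·x + 20·y + 169/3 = 0 ∩ |CD|² = 221/9]
   → C = (-7/3, -13/3)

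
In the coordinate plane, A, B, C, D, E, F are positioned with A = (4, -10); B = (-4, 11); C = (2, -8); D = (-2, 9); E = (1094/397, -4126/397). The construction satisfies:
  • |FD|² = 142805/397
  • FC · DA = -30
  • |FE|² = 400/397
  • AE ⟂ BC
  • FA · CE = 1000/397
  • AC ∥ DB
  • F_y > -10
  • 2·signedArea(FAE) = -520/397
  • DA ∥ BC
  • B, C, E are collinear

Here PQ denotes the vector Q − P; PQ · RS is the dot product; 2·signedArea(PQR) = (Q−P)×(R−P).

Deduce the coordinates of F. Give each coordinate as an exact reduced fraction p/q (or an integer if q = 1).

F = (974/397, -3746/397)

1. F_x = 974/397  [line -300/397·x + 950/397·y + 9700/397 = 0 ∩ |FE|² = 400/397]
2. F_y = -3746/397  [line -300/397·x + 950/397·y + 9700/397 = 0 ∩ |FE|² = 400/397]
   → F = (974/397, -3746/397)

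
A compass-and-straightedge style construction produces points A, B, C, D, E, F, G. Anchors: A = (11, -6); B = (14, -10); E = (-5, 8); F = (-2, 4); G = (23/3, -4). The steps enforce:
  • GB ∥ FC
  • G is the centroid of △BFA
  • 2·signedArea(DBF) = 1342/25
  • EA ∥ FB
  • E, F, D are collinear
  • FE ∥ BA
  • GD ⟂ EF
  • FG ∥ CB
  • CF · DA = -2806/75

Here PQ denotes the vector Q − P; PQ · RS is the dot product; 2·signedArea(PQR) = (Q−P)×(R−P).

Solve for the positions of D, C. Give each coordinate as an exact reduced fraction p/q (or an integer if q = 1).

1. D_x = 133/25  [E, F, D are collinear ∩ GD ⟂ EF]
2. D_y = -144/25  [E, F, D are collinear ∩ GD ⟂ EF]
   → D = (133/25, -144/25)
3. C_x = 13/3  [FG ∥ CB ∩ GB ∥ FC]
4. C_y = -2  [FG ∥ CB ∩ GB ∥ FC]
   → C = (13/3, -2)

C = (13/3, -2)
D = (133/25, -144/25)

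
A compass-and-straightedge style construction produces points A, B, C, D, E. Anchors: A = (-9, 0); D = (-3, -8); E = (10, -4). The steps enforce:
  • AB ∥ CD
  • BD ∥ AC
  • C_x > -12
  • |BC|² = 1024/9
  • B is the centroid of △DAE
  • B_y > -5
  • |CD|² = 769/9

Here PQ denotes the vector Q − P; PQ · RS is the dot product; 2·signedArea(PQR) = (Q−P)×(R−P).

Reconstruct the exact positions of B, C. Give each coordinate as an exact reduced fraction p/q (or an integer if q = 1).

B = (-2/3, -4)
C = (-34/3, -4)

1. B_x = -2/3  [B is the centroid of △DAE]
2. B_y = -4  [B is the centroid of △DAE]
   → B = (-2/3, -4)
3. C_x = -34/3  [AB ∥ CD ∩ BD ∥ AC]
4. C_y = -4  [AB ∥ CD ∩ BD ∥ AC]
   → C = (-34/3, -4)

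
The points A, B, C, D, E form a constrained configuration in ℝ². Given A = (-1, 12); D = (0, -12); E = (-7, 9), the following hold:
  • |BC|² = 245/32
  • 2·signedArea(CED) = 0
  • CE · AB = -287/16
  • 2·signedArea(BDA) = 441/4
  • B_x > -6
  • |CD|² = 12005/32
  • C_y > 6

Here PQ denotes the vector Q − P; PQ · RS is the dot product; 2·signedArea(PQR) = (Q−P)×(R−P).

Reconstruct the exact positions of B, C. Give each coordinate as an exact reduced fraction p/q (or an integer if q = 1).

1. C_x = -49/8  [line 21·x + 7·y + 84 = 0 ∩ |CD|² = 12005/32]
2. C_y = 51/8  [line 21·x + 7·y + 84 = 0 ∩ |CD|² = 12005/32]
   → C = (-49/8, 51/8)
3. B_x = -21/4  [2·signedArea(BDA) = 441/4 ∩ CE · AB = -287/16]
4. B_y = 15/4  [2·signedArea(BDA) = 441/4 ∩ CE · AB = -287/16]
   → B = (-21/4, 15/4)

B = (-21/4, 15/4)
C = (-49/8, 51/8)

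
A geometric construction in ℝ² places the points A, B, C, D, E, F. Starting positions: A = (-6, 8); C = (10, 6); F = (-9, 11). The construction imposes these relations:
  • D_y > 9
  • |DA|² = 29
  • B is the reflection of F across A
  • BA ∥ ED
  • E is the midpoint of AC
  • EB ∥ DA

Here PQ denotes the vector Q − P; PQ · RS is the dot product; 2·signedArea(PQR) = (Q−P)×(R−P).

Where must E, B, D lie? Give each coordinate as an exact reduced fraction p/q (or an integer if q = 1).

1. E_x = 2  [E is the midpoint of AC]
2. E_y = 7  [E is the midpoint of AC]
   → E = (2, 7)
3. B_x = -3  [B is the reflection of F across A]
4. B_y = 5  [B is the reflection of F across A]
   → B = (-3, 5)
5. D_x = -1  [EB ∥ DA ∩ BA ∥ ED]
6. D_y = 10  [EB ∥ DA ∩ BA ∥ ED]
   → D = (-1, 10)

B = (-3, 5)
D = (-1, 10)
E = (2, 7)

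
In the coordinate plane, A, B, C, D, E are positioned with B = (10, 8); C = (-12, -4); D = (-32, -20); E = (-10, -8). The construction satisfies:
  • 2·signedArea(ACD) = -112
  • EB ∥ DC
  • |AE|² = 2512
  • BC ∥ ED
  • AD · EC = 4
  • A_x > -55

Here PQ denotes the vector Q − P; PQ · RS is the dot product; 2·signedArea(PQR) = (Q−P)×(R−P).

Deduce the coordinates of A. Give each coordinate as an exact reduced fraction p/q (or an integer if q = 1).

A = (-54, -32)

1. A_x = -54  [AD · EC = 4 ∩ 2·signedArea(ACD) = -112]
2. A_y = -32  [AD · EC = 4 ∩ 2·signedArea(ACD) = -112]
   → A = (-54, -32)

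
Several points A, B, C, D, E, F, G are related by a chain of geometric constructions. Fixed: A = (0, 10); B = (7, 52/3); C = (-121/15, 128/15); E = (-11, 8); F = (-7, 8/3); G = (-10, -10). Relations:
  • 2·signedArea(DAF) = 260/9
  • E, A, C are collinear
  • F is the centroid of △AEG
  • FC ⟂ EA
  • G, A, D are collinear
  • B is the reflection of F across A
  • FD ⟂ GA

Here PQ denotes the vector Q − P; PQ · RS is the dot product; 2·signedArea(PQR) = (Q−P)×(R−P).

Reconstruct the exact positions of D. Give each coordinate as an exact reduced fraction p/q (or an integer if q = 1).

1. D_x = -13/3  [G, A, D are collinear ∩ FD ⟂ GA]
2. D_y = 4/3  [G, A, D are collinear ∩ FD ⟂ GA]
   → D = (-13/3, 4/3)

D = (-13/3, 4/3)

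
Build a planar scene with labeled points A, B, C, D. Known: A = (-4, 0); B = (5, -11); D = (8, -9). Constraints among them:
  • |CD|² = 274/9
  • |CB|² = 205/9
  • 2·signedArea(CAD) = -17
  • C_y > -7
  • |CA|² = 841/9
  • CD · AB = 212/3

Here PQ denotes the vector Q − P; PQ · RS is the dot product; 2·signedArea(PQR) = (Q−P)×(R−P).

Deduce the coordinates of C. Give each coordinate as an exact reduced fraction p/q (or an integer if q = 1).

C = (3, -20/3)

1. C_x = 3  [CD · AB = 212/3 ∩ 2·signedArea(CAD) = -17]
2. C_y = -20/3  [CD · AB = 212/3 ∩ 2·signedArea(CAD) = -17]
   → C = (3, -20/3)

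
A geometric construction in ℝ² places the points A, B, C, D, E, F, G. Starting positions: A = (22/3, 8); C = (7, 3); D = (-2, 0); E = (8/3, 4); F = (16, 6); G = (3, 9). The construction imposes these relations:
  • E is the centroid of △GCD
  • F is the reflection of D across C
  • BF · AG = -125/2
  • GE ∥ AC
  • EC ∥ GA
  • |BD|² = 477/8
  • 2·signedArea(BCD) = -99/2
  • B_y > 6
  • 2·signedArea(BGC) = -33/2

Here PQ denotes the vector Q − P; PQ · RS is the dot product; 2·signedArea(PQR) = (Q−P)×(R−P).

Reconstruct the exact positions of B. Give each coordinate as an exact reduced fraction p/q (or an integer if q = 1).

B = (7/4, 27/4)

1. B_x = 7/4  [2·signedArea(BGC) = -33/2 ∩ 2·signedArea(BCD) = -99/2]
2. B_y = 27/4  [2·signedArea(BGC) = -33/2 ∩ 2·signedArea(BCD) = -99/2]
   → B = (7/4, 27/4)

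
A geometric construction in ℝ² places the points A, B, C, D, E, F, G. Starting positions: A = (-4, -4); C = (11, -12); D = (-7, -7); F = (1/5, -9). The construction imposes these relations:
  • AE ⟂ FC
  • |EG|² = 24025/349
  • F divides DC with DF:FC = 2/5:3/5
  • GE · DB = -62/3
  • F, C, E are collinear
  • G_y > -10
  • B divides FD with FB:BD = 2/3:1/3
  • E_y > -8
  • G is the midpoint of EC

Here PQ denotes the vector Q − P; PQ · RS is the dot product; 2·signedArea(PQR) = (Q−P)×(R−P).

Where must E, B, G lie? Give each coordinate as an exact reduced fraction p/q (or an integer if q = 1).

B = (-23/5, -23/3)
E = (-1741/349, -2638/349)
G = (1049/349, -3413/349)

1. E_x = -1741/349  [F, C, E are collinear ∩ AE ⟂ FC]
2. E_y = -2638/349  [F, C, E are collinear ∩ AE ⟂ FC]
   → E = (-1741/349, -2638/349)
3. B_x = -23/5  [B divides FD with FB:BD = 2/3:1/3]
4. B_y = -23/3  [B divides FD with FB:BD = 2/3:1/3]
   → B = (-23/5, -23/3)
5. G_x = 1049/349  [G is the midpoint of EC]
6. G_y = -3413/349  [G is the midpoint of EC]
   → G = (1049/349, -3413/349)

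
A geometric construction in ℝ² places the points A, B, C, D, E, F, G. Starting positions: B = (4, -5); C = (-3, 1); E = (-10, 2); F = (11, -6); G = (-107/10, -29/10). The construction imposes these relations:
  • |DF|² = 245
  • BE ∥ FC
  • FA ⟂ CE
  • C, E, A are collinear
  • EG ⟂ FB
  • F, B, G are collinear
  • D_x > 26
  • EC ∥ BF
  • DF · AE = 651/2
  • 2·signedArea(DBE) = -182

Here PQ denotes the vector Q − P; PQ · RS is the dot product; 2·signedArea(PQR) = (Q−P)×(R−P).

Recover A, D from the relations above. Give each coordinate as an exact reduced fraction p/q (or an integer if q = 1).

A = (117/10, -11/10)
D = (132/5, -16/5)

1. A_x = 117/10  [C, E, A are collinear ∩ FA ⟂ CE]
2. A_y = -11/10  [C, E, A are collinear ∩ FA ⟂ CE]
   → A = (117/10, -11/10)
3. D_x = 132/5  [2·signedArea(DBE) = -182 ∩ DF · AE = 651/2]
4. D_y = -16/5  [2·signedArea(DBE) = -182 ∩ DF · AE = 651/2]
   → D = (132/5, -16/5)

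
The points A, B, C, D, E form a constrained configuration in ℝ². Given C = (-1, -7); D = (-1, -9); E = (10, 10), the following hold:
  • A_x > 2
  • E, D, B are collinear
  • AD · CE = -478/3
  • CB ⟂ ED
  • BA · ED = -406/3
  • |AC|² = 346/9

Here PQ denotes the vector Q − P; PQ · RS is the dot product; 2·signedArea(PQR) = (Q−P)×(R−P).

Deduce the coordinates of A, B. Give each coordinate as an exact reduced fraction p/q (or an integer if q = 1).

A = (8/3, -2)
B = (-32/241, -1808/241)

1. B_x = -32/241  [E, D, B are collinear ∩ CB ⟂ ED]
2. B_y = -1808/241  [E, D, B are collinear ∩ CB ⟂ ED]
   → B = (-32/241, -1808/241)
3. A_x = 8/3  [AD · CE = -478/3 ∩ BA · ED = -406/3]
4. A_y = -2  [AD · CE = -478/3 ∩ BA · ED = -406/3]
   → A = (8/3, -2)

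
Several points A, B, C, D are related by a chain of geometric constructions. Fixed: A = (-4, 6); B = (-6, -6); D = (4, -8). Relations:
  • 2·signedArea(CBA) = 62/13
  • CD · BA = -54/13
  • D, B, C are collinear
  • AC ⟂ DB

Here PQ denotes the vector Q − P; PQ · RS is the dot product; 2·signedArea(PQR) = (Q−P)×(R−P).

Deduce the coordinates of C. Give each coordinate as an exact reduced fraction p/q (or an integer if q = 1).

C = (-83/13, -77/13)

1. C_x = -83/13  [D, B, C are collinear ∩ AC ⟂ DB]
2. C_y = -77/13  [D, B, C are collinear ∩ AC ⟂ DB]
   → C = (-83/13, -77/13)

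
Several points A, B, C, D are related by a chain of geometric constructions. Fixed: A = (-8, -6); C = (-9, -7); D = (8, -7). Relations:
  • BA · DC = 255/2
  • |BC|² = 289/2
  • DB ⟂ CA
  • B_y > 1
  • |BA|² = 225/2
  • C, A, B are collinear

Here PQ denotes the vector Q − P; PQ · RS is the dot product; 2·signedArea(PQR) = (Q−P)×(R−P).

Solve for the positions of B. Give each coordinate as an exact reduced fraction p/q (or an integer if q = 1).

1. B_x = -1/2  [C, A, B are collinear ∩ DB ⟂ CA]
2. B_y = 3/2  [C, A, B are collinear ∩ DB ⟂ CA]
   → B = (-1/2, 3/2)

B = (-1/2, 3/2)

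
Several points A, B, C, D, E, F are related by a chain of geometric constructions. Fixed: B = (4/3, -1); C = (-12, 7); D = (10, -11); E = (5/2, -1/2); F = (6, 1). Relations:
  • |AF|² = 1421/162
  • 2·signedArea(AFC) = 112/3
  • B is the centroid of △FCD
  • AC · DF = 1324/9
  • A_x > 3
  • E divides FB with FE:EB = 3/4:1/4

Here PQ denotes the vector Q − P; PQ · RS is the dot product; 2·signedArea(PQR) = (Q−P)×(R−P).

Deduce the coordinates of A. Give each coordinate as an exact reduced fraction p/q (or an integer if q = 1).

1. A_x = 59/18  [AC · DF = 1324/9 ∩ 2·signedArea(AFC) = 112/3]
2. A_y = -1/6  [AC · DF = 1324/9 ∩ 2·signedArea(AFC) = 112/3]
   → A = (59/18, -1/6)

A = (59/18, -1/6)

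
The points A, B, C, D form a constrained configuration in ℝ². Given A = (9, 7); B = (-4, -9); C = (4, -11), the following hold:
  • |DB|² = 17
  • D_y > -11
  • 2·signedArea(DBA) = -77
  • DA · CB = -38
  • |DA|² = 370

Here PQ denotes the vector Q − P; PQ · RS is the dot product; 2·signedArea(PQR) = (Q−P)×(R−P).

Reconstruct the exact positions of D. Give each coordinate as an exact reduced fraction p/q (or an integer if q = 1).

1. D_x = 0  [2·signedArea(DBA) = -77 ∩ DA · CB = -38]
2. D_y = -10  [2·signedArea(DBA) = -77 ∩ DA · CB = -38]
   → D = (0, -10)

D = (0, -10)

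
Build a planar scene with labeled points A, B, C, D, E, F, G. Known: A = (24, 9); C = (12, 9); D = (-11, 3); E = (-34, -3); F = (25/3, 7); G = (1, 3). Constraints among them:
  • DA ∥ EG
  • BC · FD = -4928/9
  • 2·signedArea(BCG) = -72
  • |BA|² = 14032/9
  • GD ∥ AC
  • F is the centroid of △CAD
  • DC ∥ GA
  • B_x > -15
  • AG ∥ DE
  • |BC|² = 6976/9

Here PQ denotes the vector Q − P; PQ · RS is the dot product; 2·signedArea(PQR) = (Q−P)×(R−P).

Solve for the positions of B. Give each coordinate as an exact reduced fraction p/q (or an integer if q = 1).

1. B_x = -44/3  [BC · FD = -4928/9 ∩ 2·signedArea(BCG) = -72]
2. B_y = 1  [BC · FD = -4928/9 ∩ 2·signedArea(BCG) = -72]
   → B = (-44/3, 1)

B = (-44/3, 1)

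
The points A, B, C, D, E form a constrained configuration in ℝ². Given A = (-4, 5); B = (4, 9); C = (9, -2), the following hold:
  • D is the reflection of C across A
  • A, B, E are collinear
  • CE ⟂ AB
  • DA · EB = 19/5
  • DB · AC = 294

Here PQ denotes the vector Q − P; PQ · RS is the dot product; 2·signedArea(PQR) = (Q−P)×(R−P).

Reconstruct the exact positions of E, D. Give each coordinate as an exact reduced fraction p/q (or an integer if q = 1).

1. E_x = 18/5  [A, B, E are collinear ∩ CE ⟂ AB]
2. E_y = 44/5  [A, B, E are collinear ∩ CE ⟂ AB]
   → E = (18/5, 44/5)
3. D_x = -17  [D is the reflection of C across A]
4. D_y = 12  [D is the reflection of C across A]
   → D = (-17, 12)

D = (-17, 12)
E = (18/5, 44/5)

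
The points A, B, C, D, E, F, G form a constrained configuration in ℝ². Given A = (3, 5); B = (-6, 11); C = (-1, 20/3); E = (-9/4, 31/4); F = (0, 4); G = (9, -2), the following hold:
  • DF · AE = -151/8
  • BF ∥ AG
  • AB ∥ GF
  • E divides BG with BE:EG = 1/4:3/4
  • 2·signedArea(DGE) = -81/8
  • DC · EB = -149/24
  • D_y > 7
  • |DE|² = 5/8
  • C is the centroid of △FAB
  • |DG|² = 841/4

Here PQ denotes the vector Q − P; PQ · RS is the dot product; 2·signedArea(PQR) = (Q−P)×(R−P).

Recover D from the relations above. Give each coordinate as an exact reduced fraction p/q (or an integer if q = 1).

1. D_x = -3/2  [DF · AE = -151/8 ∩ 2·signedArea(DGE) = -81/8]
2. D_y = 8  [DF · AE = -151/8 ∩ 2·signedArea(DGE) = -81/8]
   → D = (-3/2, 8)

D = (-3/2, 8)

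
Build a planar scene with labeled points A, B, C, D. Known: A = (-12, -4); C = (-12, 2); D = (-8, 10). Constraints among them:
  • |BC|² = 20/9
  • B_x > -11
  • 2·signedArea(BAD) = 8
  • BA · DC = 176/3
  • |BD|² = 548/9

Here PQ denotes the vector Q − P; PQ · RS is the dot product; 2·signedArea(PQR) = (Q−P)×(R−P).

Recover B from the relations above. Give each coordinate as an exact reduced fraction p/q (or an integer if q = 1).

B = (-32/3, 8/3)

1. B_x = -32/3  [2·signedArea(BAD) = 8 ∩ BA · DC = 176/3]
2. B_y = 8/3  [2·signedArea(BAD) = 8 ∩ BA · DC = 176/3]
   → B = (-32/3, 8/3)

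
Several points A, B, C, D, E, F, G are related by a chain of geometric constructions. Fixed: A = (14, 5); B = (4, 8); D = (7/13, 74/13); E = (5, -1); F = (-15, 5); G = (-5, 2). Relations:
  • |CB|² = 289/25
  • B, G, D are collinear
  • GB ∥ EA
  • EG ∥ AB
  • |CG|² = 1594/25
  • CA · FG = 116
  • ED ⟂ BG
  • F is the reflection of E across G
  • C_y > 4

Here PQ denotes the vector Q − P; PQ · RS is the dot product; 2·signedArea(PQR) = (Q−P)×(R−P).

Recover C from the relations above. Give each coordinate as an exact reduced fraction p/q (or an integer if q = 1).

C = (12/5, 5)

1. C_x = 12/5  [line -10·x + 3·y + 9 = 0 ∩ |CG|² = 1594/25]
2. C_y = 5  [line -10·x + 3·y + 9 = 0 ∩ |CG|² = 1594/25]
   → C = (12/5, 5)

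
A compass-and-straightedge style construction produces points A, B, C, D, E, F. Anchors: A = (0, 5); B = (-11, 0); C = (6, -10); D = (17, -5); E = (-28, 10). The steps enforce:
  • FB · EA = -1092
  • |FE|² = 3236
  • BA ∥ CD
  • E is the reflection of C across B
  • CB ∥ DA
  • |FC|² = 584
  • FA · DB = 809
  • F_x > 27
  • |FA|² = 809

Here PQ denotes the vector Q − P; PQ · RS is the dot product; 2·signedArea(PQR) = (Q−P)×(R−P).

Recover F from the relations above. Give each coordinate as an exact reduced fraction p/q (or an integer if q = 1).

1. F_x = 28  [line -28·x + 5·y + 784 = 0 ∩ |FC|² = 584]
2. F_y = 0  [line -28·x + 5·y + 784 = 0 ∩ |FC|² = 584]
   → F = (28, 0)

F = (28, 0)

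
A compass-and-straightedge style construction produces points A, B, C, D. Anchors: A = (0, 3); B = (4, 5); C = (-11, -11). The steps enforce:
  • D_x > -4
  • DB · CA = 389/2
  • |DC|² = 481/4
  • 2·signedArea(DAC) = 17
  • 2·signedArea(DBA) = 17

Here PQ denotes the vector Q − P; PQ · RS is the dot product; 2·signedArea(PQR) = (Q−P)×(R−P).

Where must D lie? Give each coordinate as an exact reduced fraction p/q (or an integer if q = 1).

D = (-7/2, -3)

1. D_x = -7/2  [2·signedArea(DBA) = 17 ∩ 2·signedArea(DAC) = 17]
2. D_y = -3  [2·signedArea(DBA) = 17 ∩ 2·signedArea(DAC) = 17]
   → D = (-7/2, -3)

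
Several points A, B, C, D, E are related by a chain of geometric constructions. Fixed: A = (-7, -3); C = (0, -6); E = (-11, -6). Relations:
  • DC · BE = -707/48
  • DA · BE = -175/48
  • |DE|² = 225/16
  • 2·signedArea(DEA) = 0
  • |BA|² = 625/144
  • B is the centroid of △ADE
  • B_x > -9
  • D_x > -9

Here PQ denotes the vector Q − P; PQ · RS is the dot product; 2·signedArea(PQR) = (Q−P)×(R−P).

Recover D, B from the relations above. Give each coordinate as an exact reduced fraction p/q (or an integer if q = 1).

B = (-26/3, -17/4)
D = (-8, -15/4)

1. D_x = -8  [line -3·x + 4·y + -9 = 0 ∩ |DE|² = 225/16]
2. D_y = -15/4  [line -3·x + 4·y + -9 = 0 ∩ |DE|² = 225/16]
   → D = (-8, -15/4)
3. B_x = -26/3  [B is the centroid of △ADE]
4. B_y = -17/4  [B is the centroid of △ADE]
   → B = (-26/3, -17/4)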